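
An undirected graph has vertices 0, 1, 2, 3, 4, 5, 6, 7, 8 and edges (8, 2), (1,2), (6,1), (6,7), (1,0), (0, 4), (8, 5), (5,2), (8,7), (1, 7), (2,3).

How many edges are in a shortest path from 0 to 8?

Distance 0: 0.
Distance 1: 1, 4.
Distance 2: 2, 6, 7.
Distance 3: 3, 5, 8 — contains 8.

3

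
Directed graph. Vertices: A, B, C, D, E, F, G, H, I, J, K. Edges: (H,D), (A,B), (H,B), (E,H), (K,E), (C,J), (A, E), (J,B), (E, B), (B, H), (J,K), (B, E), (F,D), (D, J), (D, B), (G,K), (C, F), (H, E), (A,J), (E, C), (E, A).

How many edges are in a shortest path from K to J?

Distance 0: K.
Distance 1: E.
Distance 2: A, B, C, H.
Distance 3: D, F, J — contains J.

3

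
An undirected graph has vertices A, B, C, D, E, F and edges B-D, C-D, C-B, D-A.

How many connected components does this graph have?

From A: component {A, B, C, D}.
From E: component {E}.
From F: component {F}.
That's 3 components.

3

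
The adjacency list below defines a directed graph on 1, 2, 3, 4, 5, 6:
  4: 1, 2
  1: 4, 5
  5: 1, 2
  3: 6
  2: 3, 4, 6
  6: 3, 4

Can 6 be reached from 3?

Explore from 3.
Distance 1: reach 6.
Found 6.

Yes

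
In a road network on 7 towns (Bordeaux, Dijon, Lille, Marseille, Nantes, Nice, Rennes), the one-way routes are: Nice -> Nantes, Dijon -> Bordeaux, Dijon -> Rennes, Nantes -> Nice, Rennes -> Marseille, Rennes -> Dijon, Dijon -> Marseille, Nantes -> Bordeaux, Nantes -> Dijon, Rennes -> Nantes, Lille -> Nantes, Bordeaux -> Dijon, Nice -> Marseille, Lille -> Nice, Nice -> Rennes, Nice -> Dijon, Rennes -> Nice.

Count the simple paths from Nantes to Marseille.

11

Nantes→Bordeaux→Dijon→Marseille
Nantes→Bordeaux→Dijon→Rennes→Marseille
Nantes→Bordeaux→Dijon→Rennes→Nice→Marseille
Nantes→Dijon→Marseille
Nantes→Dijon→Rennes→Marseille
Nantes→Dijon→Rennes→Nice→Marseille
Nantes→Nice→Dijon→Marseille
Nantes→Nice→Dijon→Rennes→Marseille
Nantes→Nice→Marseille
Nantes→Nice→Rennes→Dijon→Marseille
Nantes→Nice→Rennes→Marseille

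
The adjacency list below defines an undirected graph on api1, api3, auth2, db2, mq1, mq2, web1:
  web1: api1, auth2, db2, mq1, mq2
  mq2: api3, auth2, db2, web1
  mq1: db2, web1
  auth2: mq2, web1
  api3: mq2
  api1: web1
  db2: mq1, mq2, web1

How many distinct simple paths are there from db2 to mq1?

4

db2–mq1
db2–mq2–auth2–web1–mq1
db2–mq2–web1–mq1
db2–web1–mq1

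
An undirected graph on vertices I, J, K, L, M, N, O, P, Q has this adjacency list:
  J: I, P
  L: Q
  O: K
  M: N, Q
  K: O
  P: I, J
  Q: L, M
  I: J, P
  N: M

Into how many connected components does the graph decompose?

From I: component {I, J, P}.
From K: component {K, O}.
From L: component {L, M, N, Q}.
That's 3 components.

3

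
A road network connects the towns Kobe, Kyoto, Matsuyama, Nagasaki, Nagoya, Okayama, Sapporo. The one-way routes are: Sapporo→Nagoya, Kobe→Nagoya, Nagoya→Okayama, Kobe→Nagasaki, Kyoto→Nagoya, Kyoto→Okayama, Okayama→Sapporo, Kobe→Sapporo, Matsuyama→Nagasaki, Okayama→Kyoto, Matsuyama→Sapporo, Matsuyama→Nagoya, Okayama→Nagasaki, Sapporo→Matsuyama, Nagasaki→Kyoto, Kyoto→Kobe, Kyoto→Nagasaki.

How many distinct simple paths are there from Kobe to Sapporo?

4

Kobe→Nagasaki→Kyoto→Nagoya→Okayama→Sapporo
Kobe→Nagasaki→Kyoto→Okayama→Sapporo
Kobe→Nagoya→Okayama→Sapporo
Kobe→Sapporo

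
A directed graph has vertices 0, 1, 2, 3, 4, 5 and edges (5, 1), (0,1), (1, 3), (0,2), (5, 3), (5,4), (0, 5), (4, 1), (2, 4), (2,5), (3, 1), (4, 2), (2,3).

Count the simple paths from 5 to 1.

5→1
5→3→1
5→4→1
5→4→2→3→1

4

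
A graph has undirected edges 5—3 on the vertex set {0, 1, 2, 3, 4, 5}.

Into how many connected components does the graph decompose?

5

From 0: component {0}.
From 1: component {1}.
From 2: component {2}.
From 3: component {3, 5}.
From 4: component {4}.
That's 5 components.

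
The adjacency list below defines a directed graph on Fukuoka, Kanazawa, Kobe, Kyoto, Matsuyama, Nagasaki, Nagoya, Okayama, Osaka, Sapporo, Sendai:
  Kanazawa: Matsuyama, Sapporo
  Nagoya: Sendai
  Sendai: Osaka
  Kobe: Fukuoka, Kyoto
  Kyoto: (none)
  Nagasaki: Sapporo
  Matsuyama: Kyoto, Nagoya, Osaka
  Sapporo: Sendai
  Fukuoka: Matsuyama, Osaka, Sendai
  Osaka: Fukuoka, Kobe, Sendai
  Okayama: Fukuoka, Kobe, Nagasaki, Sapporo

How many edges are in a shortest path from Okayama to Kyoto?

2

Distance 0: Okayama.
Distance 1: Fukuoka, Kobe, Nagasaki, Sapporo.
Distance 2: Kyoto, Matsuyama, Osaka, Sendai — contains Kyoto.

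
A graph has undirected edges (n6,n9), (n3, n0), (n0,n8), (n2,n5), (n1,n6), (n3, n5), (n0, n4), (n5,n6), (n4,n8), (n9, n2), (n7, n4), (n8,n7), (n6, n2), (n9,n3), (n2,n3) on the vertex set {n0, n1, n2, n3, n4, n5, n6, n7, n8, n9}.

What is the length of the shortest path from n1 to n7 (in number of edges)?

6

Distance 0: n1.
Distance 1: n6.
Distance 2: n2, n5, n9.
Distance 3: n3.
Distance 4: n0.
Distance 5: n4, n8.
Distance 6: n7 — contains n7.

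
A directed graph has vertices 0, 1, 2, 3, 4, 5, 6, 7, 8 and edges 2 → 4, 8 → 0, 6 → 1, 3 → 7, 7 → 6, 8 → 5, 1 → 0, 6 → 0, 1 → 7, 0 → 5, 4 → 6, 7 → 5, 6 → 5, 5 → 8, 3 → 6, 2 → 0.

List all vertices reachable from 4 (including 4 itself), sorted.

Start at 4.
Its neighbours: 6.
Then their neighbours: 0, 1, 5.
Then next layer: 7, 8.
Nothing further is reachable.

0, 1, 4, 5, 6, 7, 8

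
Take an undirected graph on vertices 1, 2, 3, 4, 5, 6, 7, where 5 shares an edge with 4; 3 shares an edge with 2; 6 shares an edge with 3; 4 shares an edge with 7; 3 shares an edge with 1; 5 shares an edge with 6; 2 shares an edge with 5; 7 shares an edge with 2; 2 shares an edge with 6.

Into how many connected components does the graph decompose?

1

From 1: component {1, 2, 3, 4, 5, 6, 7}.
That's 1 component.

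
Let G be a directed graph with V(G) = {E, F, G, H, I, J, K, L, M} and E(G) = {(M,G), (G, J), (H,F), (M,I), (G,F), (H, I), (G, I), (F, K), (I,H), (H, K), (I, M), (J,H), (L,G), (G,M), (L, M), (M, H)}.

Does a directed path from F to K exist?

Explore from F.
Distance 1: reach K.
Found K.

Yes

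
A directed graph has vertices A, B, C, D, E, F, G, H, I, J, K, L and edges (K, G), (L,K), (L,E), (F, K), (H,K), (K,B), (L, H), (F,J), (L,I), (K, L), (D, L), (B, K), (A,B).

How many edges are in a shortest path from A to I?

4

Distance 0: A.
Distance 1: B.
Distance 2: K.
Distance 3: G, L.
Distance 4: E, H, I — contains I.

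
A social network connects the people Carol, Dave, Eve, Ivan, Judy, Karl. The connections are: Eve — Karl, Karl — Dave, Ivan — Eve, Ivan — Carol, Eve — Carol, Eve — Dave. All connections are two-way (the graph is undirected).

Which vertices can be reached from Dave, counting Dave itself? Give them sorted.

Carol, Dave, Eve, Ivan, Karl

Start at Dave.
Its neighbours: Eve, Karl.
Then their neighbours: Carol, Ivan.
Nothing further is reachable.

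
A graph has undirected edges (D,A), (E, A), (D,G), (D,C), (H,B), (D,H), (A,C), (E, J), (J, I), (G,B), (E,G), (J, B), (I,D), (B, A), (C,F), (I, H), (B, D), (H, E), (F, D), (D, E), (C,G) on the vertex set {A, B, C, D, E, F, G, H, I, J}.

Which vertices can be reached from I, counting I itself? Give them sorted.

A, B, C, D, E, F, G, H, I, J

Start at I.
Its neighbours: D, H, J.
Then their neighbours: A, B, C, E, F, G.
Every vertex is now reached.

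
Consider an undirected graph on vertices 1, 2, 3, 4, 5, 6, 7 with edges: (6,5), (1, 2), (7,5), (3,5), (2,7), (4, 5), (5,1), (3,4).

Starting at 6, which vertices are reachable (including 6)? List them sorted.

Start at 6.
Its neighbours: 5.
Then their neighbours: 1, 3, 4, 7.
Then next layer: 2.
Every vertex is now reached.

1, 2, 3, 4, 5, 6, 7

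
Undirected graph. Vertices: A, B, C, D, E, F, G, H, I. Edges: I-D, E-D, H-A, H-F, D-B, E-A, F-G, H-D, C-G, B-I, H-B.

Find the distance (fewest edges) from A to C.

Distance 0: A.
Distance 1: E, H.
Distance 2: B, D, F.
Distance 3: G, I.
Distance 4: C — contains C.

4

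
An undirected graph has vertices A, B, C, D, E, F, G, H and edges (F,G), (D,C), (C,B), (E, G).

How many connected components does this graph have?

From A: component {A}.
From B: component {B, C, D}.
From E: component {E, F, G}.
From H: component {H}.
That's 4 components.

4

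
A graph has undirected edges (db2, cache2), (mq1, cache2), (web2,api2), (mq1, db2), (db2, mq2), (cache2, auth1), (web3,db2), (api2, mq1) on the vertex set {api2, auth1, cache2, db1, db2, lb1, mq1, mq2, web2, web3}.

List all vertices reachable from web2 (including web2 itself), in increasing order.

Start at web2.
Its neighbours: api2.
Then their neighbours: mq1.
Then next layer: cache2, db2.
Then next layer: auth1, mq2, web3.
Nothing further is reachable.

api2, auth1, cache2, db2, mq1, mq2, web2, web3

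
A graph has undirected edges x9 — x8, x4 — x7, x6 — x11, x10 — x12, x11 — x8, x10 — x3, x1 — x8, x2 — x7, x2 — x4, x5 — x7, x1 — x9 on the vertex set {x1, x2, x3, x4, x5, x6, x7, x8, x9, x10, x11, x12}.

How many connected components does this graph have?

From x1: component {x1, x6, x8, x9, x11}.
From x2: component {x2, x4, x5, x7}.
From x3: component {x3, x10, x12}.
That's 3 components.

3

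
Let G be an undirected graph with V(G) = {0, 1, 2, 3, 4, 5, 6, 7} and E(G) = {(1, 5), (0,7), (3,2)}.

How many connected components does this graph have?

5

From 0: component {0, 7}.
From 1: component {1, 5}.
From 2: component {2, 3}.
From 4: component {4}.
From 6: component {6}.
That's 5 components.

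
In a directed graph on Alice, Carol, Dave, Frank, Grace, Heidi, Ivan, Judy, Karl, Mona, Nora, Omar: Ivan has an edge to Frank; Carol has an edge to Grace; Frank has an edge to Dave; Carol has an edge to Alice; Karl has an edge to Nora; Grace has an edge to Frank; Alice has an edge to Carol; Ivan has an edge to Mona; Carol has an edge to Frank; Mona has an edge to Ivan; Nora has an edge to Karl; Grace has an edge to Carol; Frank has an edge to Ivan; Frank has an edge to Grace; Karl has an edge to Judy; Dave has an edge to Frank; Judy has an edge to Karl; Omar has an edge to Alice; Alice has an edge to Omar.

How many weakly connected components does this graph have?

3

From Alice: component {Alice, Carol, Dave, Frank, Grace, Ivan, Mona, Omar}.
From Heidi: component {Heidi}.
From Judy: component {Judy, Karl, Nora}.
That's 3 components.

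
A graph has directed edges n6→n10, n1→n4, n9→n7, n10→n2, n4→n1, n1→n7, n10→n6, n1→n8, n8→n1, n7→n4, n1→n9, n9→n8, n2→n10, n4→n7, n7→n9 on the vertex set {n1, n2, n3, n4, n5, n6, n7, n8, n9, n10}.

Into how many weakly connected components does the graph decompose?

From n1: component {n1, n4, n7, n8, n9}.
From n2: component {n2, n6, n10}.
From n3: component {n3}.
From n5: component {n5}.
That's 4 components.

4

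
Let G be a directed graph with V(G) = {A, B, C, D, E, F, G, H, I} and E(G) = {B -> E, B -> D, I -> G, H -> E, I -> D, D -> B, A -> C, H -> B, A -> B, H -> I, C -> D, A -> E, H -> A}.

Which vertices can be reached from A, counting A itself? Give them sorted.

A, B, C, D, E

Start at A.
Its neighbours: B, C, E.
Then their neighbours: D.
Nothing further is reachable.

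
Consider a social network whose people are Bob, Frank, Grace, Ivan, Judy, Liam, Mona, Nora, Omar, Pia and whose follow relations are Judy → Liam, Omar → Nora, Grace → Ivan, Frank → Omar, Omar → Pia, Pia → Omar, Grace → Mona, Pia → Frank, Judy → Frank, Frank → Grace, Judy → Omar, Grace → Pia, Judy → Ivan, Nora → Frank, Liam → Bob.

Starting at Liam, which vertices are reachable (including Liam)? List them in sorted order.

Bob, Liam

Start at Liam.
Its neighbours: Bob.
Nothing further is reachable.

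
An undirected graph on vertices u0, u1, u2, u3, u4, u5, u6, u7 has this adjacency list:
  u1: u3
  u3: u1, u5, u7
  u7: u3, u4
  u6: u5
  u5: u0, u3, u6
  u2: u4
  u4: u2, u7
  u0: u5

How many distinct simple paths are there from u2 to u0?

1

u2–u4–u7–u3–u5–u0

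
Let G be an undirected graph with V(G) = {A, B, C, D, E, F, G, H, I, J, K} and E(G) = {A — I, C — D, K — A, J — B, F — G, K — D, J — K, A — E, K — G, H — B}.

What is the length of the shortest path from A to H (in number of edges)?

Distance 0: A.
Distance 1: E, I, K.
Distance 2: D, G, J.
Distance 3: B, C, F.
Distance 4: H — contains H.

4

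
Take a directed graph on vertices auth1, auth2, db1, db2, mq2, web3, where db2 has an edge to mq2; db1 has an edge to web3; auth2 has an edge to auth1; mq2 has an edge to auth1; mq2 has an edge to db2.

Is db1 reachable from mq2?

No

Explore from mq2.
Distance 1: reach auth1, db2.
The search from mq2 is exhausted; no directed path reaches db1.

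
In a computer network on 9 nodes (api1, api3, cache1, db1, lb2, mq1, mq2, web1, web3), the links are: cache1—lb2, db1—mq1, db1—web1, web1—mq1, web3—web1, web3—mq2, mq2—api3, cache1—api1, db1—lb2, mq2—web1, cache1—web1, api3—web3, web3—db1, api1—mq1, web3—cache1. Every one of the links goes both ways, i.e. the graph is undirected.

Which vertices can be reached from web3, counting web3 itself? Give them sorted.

Start at web3.
Its neighbours: api3, cache1, db1, mq2, web1.
Then their neighbours: api1, lb2, mq1.
Every vertex is now reached.

api1, api3, cache1, db1, lb2, mq1, mq2, web1, web3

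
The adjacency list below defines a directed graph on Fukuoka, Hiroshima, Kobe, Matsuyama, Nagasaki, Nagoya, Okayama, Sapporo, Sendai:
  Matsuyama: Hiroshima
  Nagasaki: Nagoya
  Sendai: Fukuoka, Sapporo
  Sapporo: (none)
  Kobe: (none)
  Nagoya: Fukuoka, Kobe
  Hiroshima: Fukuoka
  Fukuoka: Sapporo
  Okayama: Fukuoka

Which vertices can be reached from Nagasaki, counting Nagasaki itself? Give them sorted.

Start at Nagasaki.
Its neighbours: Nagoya.
Then their neighbours: Fukuoka, Kobe.
Then next layer: Sapporo.
Nothing further is reachable.

Fukuoka, Kobe, Nagasaki, Nagoya, Sapporo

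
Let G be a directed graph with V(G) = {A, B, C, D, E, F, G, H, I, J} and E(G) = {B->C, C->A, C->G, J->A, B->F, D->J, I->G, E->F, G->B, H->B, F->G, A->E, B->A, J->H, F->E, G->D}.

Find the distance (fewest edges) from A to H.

6

Distance 0: A.
Distance 1: E.
Distance 2: F.
Distance 3: G.
Distance 4: B, D.
Distance 5: C, J.
Distance 6: H — contains H.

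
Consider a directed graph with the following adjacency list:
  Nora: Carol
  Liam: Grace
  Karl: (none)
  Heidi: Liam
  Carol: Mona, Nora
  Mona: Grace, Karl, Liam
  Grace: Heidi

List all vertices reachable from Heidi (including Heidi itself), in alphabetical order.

Start at Heidi.
Its neighbours: Liam.
Then their neighbours: Grace.
Nothing further is reachable.

Grace, Heidi, Liam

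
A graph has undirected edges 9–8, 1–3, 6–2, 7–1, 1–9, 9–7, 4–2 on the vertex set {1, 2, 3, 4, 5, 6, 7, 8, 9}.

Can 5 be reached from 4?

No

Explore from 4.
Distance 1: reach 2.
Distance 2: reach 6.
The search is exhausted without reaching 5; it lies in a different component.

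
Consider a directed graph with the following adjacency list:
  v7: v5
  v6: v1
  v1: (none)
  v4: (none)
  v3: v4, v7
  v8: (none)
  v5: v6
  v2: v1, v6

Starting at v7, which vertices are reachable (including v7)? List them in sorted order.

Start at v7.
Its neighbours: v5.
Then their neighbours: v6.
Then next layer: v1.
Nothing further is reachable.

v1, v5, v6, v7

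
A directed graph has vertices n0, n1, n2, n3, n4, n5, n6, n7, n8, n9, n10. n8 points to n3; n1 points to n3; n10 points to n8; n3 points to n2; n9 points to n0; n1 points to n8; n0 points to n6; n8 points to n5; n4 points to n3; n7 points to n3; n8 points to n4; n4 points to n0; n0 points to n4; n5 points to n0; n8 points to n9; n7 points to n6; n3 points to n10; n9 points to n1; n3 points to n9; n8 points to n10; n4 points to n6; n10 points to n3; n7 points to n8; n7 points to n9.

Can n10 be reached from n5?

Yes

Explore from n5.
Distance 1: reach n0.
Distance 2: reach n4, n6.
Distance 3: reach n3.
Distance 4: reach n2, n9, n10.
Found n10.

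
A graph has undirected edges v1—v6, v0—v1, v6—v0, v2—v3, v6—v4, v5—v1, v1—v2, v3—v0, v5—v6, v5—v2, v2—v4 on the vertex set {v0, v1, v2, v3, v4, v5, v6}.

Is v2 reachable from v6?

Yes

Explore from v6.
Distance 1: reach v0, v1, v4, v5.
Distance 2: reach v2, v3.
Found v2.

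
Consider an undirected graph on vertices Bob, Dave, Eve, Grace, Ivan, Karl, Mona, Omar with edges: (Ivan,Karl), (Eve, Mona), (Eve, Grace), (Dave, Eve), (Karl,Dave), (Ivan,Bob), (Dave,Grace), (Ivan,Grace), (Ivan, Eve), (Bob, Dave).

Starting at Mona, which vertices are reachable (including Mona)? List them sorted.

Bob, Dave, Eve, Grace, Ivan, Karl, Mona

Start at Mona.
Its neighbours: Eve.
Then their neighbours: Dave, Grace, Ivan.
Then next layer: Bob, Karl.
Nothing further is reachable.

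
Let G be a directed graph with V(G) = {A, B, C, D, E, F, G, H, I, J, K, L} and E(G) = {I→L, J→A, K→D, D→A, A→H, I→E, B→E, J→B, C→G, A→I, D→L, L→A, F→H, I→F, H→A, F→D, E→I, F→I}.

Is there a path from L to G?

Explore from L.
Distance 1: reach A.
Distance 2: reach H, I.
Distance 3: reach E, F.
Distance 4: reach D.
The search from L is exhausted; no directed path reaches G.

No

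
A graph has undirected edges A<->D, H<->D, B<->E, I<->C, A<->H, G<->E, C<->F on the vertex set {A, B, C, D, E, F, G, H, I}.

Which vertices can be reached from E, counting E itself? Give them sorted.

B, E, G

Start at E.
Its neighbours: B, G.
Nothing further is reachable.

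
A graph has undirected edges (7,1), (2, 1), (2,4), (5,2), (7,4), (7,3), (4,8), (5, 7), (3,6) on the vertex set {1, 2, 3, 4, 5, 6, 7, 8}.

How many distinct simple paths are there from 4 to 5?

4

4–2–1–7–5
4–2–5
4–7–1–2–5
4–7–5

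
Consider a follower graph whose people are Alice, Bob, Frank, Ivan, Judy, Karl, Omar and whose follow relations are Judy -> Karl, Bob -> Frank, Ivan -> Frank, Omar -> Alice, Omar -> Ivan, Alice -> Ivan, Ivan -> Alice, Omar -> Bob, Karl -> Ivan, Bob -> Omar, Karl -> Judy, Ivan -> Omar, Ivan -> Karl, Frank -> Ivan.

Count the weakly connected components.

From Alice: component {Alice, Bob, Frank, Ivan, Judy, Karl, Omar}.
That's 1 component.

1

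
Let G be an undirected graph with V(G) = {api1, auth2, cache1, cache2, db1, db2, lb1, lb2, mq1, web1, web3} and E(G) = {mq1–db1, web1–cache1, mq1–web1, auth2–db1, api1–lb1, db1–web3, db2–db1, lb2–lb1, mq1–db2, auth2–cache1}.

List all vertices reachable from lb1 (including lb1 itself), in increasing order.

api1, lb1, lb2

Start at lb1.
Its neighbours: api1, lb2.
Nothing further is reachable.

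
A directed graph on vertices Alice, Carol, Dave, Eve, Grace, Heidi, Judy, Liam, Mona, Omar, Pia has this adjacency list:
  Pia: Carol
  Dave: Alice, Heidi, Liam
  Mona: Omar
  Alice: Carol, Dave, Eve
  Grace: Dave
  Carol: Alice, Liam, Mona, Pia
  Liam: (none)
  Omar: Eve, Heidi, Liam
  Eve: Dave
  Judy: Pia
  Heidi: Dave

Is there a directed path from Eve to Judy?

Explore from Eve.
Distance 1: reach Dave.
Distance 2: reach Alice, Heidi, Liam.
Distance 3: reach Carol.
Distance 4: reach Mona, Pia.
Distance 5: reach Omar.
The search from Eve is exhausted; no directed path reaches Judy.

No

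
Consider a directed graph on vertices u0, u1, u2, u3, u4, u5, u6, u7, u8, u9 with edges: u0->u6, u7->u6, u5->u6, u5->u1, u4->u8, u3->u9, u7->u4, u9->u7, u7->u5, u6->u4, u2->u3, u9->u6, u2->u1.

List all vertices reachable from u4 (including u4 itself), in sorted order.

Start at u4.
Its neighbours: u8.
Nothing further is reachable.

u4, u8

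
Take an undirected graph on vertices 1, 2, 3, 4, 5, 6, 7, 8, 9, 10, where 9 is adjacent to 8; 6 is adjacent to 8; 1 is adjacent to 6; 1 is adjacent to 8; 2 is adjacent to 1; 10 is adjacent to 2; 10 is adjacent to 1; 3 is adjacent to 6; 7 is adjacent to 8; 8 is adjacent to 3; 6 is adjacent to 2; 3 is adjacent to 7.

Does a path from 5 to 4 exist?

5 has no edges, so nothing is reachable from it.

No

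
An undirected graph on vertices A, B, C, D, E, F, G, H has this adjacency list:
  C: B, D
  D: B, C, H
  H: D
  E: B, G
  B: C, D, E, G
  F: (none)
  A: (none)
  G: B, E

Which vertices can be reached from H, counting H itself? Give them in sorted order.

B, C, D, E, G, H

Start at H.
Its neighbours: D.
Then their neighbours: B, C.
Then next layer: E, G.
Nothing further is reachable.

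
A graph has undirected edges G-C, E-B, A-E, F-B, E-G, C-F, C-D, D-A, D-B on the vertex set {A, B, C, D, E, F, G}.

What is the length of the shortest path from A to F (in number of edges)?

Distance 0: A.
Distance 1: D, E.
Distance 2: B, C, G.
Distance 3: F — contains F.

3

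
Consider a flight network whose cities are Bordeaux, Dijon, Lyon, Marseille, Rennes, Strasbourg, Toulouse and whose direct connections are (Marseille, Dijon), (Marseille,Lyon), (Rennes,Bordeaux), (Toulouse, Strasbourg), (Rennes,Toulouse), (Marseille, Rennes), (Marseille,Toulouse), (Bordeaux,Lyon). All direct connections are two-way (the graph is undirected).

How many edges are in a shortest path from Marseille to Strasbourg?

2

Distance 0: Marseille.
Distance 1: Dijon, Lyon, Rennes, Toulouse.
Distance 2: Bordeaux, Strasbourg — contains Strasbourg.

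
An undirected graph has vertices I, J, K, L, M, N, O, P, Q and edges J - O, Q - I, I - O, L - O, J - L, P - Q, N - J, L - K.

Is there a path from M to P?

M has no edges, so nothing is reachable from it.

No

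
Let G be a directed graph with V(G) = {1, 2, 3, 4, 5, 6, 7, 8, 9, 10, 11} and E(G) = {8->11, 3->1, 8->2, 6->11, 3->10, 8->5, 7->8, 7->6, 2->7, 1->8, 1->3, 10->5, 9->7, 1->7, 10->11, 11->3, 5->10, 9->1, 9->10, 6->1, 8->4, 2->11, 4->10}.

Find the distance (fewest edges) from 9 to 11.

Distance 0: 9.
Distance 1: 1, 7, 10.
Distance 2: 3, 5, 6, 8, 11 — contains 11.

2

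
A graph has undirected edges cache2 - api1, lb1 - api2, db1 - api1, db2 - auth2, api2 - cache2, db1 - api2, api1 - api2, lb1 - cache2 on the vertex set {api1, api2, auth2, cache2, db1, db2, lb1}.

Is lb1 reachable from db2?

Explore from db2.
Distance 1: reach auth2.
The search is exhausted without reaching lb1; it lies in a different component.

No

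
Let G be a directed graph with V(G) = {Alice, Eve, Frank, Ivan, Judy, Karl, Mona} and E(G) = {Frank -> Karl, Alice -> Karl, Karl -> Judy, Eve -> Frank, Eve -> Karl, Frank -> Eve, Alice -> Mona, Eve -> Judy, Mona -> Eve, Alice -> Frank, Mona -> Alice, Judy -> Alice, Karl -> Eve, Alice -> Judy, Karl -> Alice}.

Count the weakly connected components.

From Alice: component {Alice, Eve, Frank, Judy, Karl, Mona}.
From Ivan: component {Ivan}.
That's 2 components.

2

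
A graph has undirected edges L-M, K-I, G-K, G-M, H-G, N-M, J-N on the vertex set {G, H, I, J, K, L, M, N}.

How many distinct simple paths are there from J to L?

J–N–M–L

1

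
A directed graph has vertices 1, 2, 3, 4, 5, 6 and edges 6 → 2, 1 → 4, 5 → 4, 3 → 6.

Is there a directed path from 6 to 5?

No

Explore from 6.
Distance 1: reach 2.
The search from 6 is exhausted; no directed path reaches 5.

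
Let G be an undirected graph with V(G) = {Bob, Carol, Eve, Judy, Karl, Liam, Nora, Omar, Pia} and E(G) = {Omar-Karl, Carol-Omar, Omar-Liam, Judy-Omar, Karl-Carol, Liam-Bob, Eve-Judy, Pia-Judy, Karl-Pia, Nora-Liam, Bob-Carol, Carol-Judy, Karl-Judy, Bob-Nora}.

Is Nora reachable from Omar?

Explore from Omar.
Distance 1: reach Carol, Judy, Karl, Liam.
Distance 2: reach Bob, Eve, Nora, Pia.
Found Nora.

Yes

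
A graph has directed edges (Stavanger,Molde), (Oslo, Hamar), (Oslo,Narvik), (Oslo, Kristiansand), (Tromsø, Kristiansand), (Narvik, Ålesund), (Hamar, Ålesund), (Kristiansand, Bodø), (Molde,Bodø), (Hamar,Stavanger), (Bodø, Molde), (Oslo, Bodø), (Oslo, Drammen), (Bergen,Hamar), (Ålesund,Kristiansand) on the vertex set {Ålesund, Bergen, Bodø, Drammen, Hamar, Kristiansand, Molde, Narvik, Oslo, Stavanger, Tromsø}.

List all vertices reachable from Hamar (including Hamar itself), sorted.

Start at Hamar.
Its neighbours: Ålesund, Stavanger.
Then their neighbours: Kristiansand, Molde.
Then next layer: Bodø.
Nothing further is reachable.

Ålesund, Bodø, Hamar, Kristiansand, Molde, Stavanger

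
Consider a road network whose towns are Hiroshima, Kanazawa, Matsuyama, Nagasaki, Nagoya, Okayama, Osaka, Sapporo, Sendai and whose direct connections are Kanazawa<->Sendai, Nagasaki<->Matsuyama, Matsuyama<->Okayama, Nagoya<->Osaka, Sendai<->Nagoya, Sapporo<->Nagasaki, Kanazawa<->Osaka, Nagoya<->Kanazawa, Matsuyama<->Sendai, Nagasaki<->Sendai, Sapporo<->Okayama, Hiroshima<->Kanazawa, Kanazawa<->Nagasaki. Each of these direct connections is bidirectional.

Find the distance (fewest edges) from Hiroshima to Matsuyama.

3

Distance 0: Hiroshima.
Distance 1: Kanazawa.
Distance 2: Nagasaki, Nagoya, Osaka, Sendai.
Distance 3: Matsuyama, Sapporo — contains Matsuyama.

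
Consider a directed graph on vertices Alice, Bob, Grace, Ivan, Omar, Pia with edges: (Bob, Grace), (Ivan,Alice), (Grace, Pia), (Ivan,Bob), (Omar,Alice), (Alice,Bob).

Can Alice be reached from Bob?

Explore from Bob.
Distance 1: reach Grace.
Distance 2: reach Pia.
The search from Bob is exhausted; no directed path reaches Alice.

No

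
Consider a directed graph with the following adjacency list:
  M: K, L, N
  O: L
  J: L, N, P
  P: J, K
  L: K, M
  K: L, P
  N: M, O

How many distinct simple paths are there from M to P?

M→K→P
M→L→K→P
M→N→O→L→K→P

3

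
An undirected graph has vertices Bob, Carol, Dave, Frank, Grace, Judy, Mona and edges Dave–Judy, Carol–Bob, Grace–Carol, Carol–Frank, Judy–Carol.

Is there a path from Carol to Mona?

Explore from Carol.
Distance 1: reach Bob, Frank, Grace, Judy.
Distance 2: reach Dave.
The search is exhausted without reaching Mona; it lies in a different component.

No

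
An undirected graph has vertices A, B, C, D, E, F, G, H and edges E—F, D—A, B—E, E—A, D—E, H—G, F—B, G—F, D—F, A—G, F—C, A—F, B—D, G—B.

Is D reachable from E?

Explore from E.
Distance 1: reach A, B, D, F.
Found D.

Yes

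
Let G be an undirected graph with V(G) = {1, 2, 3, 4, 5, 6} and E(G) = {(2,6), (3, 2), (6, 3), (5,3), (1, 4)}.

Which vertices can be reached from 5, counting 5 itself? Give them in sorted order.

2, 3, 5, 6

Start at 5.
Its neighbours: 3.
Then their neighbours: 2, 6.
Nothing further is reachable.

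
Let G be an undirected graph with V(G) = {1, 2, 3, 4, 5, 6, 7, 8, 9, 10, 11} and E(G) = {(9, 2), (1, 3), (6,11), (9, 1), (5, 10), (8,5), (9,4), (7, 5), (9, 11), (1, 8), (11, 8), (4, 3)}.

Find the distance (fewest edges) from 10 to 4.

5

Distance 0: 10.
Distance 1: 5.
Distance 2: 7, 8.
Distance 3: 1, 11.
Distance 4: 3, 6, 9.
Distance 5: 2, 4 — contains 4.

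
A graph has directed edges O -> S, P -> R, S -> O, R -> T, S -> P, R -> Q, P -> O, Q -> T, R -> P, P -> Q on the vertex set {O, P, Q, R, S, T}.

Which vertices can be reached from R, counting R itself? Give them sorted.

Start at R.
Its neighbours: P, Q, T.
Then their neighbours: O.
Then next layer: S.
Every vertex is now reached.

O, P, Q, R, S, T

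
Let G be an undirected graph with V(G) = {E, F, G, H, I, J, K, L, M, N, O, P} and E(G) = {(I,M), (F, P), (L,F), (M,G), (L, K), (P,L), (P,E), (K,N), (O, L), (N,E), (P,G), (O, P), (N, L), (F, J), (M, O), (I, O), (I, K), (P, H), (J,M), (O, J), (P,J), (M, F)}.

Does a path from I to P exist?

Explore from I.
Distance 1: reach K, M, O.
Distance 2: reach F, G, J, L, N, P.
Found P.

Yes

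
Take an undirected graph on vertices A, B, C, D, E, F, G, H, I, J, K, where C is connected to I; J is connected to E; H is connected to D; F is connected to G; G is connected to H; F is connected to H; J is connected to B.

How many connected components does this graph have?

From A: component {A}.
From B: component {B, E, J}.
From C: component {C, I}.
From D: component {D, F, G, H}.
From K: component {K}.
That's 5 components.

5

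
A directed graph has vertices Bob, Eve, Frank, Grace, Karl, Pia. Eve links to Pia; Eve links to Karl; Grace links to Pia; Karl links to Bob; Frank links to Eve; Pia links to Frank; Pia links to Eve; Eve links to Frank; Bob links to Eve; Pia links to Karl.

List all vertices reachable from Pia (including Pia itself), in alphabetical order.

Bob, Eve, Frank, Karl, Pia

Start at Pia.
Its neighbours: Eve, Frank, Karl.
Then their neighbours: Bob.
Nothing further is reachable.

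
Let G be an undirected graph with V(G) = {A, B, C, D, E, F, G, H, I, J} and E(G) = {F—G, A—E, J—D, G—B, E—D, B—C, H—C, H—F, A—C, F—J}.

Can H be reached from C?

Explore from C.
Distance 1: reach A, B, H.
Found H.

Yes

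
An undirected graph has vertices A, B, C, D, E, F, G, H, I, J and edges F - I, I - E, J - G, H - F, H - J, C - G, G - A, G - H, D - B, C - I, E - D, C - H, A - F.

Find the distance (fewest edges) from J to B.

Distance 0: J.
Distance 1: G, H.
Distance 2: A, C, F.
Distance 3: I.
Distance 4: E.
Distance 5: D.
Distance 6: B — contains B.

6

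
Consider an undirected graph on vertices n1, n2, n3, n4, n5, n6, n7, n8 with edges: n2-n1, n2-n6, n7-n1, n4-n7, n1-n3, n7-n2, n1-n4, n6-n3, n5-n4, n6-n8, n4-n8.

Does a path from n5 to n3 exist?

Explore from n5.
Distance 1: reach n4.
Distance 2: reach n1, n7, n8.
Distance 3: reach n2, n3, n6.
Found n3.

Yes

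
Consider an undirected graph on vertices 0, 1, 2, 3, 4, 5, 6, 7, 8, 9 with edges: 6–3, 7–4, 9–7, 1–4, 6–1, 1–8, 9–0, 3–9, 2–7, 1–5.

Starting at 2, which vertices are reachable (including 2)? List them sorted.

Start at 2.
Its neighbours: 7.
Then their neighbours: 4, 9.
Then next layer: 0, 1, 3.
Then next layer: 5, 6, 8.
Every vertex is now reached.

0, 1, 2, 3, 4, 5, 6, 7, 8, 9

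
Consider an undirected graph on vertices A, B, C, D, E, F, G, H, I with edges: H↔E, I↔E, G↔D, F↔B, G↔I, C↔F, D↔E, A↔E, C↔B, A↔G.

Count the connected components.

2

From A: component {A, D, E, G, H, I}.
From B: component {B, C, F}.
That's 2 components.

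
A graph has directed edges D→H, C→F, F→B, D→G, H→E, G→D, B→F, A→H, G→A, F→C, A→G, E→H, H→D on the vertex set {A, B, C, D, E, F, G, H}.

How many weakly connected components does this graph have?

2

From A: component {A, D, E, G, H}.
From B: component {B, C, F}.
That's 2 components.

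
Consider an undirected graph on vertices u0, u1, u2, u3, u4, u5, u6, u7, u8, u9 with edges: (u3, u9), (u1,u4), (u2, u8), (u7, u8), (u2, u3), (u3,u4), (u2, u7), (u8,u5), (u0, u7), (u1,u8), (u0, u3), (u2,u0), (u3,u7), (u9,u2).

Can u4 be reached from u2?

Explore from u2.
Distance 1: reach u0, u3, u7, u8, u9.
Distance 2: reach u1, u4, u5.
Found u4.

Yes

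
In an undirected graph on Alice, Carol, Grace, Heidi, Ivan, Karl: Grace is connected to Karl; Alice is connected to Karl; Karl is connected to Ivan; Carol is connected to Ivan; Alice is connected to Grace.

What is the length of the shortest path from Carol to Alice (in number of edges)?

3

Distance 0: Carol.
Distance 1: Ivan.
Distance 2: Karl.
Distance 3: Alice, Grace — contains Alice.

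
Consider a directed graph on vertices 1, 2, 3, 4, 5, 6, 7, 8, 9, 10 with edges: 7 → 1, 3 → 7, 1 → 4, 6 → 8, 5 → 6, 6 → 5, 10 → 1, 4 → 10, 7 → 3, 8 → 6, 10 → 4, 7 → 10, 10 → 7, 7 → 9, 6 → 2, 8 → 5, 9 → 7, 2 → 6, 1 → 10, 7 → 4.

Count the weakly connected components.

From 1: component {1, 3, 4, 7, 9, 10}.
From 2: component {2, 5, 6, 8}.
That's 2 components.

2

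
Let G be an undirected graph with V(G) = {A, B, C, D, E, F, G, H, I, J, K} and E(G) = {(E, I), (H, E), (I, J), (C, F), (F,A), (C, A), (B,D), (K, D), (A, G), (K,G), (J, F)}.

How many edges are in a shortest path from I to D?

6

Distance 0: I.
Distance 1: E, J.
Distance 2: F, H.
Distance 3: A, C.
Distance 4: G.
Distance 5: K.
Distance 6: D — contains D.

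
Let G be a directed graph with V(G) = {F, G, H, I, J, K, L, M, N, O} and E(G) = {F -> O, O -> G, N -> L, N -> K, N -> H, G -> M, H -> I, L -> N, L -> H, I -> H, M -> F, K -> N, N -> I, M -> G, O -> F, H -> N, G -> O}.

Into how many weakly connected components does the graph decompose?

3

From F: component {F, G, M, O}.
From H: component {H, I, K, L, N}.
From J: component {J}.
That's 3 components.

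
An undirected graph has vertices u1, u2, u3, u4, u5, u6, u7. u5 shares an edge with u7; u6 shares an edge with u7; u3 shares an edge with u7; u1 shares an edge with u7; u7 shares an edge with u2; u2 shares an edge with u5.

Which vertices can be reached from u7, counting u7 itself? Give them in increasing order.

u1, u2, u3, u5, u6, u7

Start at u7.
Its neighbours: u1, u2, u3, u5, u6.
Nothing further is reachable.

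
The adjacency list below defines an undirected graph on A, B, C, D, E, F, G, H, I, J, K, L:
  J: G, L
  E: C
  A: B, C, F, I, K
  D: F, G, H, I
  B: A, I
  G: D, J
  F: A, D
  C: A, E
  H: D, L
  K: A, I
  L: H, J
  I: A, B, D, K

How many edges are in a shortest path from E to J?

Distance 0: E.
Distance 1: C.
Distance 2: A.
Distance 3: B, F, I, K.
Distance 4: D.
Distance 5: G, H.
Distance 6: J, L — contains J.

6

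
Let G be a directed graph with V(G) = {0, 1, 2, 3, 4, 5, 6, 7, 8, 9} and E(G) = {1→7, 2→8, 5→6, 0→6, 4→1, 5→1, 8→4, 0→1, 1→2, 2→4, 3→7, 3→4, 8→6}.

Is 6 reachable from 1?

Explore from 1.
Distance 1: reach 2, 7.
Distance 2: reach 4, 8.
Distance 3: reach 6.
Found 6.

Yes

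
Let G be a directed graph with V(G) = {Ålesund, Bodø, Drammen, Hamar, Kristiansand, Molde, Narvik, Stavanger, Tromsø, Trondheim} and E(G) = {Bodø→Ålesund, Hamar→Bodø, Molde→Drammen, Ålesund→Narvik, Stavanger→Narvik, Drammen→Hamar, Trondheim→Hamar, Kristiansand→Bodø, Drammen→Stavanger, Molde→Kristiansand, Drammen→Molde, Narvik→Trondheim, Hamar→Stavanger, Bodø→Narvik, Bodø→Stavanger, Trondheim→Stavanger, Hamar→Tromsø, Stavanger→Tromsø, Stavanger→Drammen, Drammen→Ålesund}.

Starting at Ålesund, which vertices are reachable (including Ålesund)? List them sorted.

Start at Ålesund.
Its neighbours: Narvik.
Then their neighbours: Trondheim.
Then next layer: Hamar, Stavanger.
Then next layer: Bodø, Drammen, Tromsø.
Then next layer: Molde.
Then next layer: Kristiansand.
Every vertex is now reached.

Ålesund, Bodø, Drammen, Hamar, Kristiansand, Molde, Narvik, Stavanger, Tromsø, Trondheim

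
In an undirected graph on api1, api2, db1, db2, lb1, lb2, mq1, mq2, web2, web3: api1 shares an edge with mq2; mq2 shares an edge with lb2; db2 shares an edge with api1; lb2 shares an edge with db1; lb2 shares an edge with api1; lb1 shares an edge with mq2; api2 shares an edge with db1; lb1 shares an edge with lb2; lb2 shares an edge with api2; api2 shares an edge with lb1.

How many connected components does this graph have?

4

From api1: component {api1, api2, db1, db2, lb1, lb2, mq2}.
From mq1: component {mq1}.
From web2: component {web2}.
From web3: component {web3}.
That's 4 components.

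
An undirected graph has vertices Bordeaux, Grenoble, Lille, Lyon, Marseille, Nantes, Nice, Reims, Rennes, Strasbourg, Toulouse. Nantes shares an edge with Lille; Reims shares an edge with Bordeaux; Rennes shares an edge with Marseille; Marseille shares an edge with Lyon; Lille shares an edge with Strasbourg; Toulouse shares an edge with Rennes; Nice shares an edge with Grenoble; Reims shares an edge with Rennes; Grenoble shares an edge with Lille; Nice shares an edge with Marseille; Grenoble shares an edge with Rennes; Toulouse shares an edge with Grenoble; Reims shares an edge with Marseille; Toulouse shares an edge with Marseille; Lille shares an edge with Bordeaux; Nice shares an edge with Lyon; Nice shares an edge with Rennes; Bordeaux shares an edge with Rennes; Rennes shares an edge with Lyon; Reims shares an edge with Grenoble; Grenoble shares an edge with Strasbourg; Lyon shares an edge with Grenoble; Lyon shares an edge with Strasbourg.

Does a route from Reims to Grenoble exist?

Explore from Reims.
Distance 1: reach Bordeaux, Grenoble, Marseille, Rennes.
Found Grenoble.

Yes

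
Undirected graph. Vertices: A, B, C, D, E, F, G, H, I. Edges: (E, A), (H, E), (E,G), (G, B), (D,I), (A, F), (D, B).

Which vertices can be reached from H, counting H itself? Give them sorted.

Start at H.
Its neighbours: E.
Then their neighbours: A, G.
Then next layer: B, F.
Then next layer: D.
Then next layer: I.
Nothing further is reachable.

A, B, D, E, F, G, H, I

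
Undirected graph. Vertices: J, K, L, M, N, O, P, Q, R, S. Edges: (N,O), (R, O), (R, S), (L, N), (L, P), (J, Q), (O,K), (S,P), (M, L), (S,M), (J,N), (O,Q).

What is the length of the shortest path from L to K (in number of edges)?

Distance 0: L.
Distance 1: M, N, P.
Distance 2: J, O, S.
Distance 3: K, Q, R — contains K.

3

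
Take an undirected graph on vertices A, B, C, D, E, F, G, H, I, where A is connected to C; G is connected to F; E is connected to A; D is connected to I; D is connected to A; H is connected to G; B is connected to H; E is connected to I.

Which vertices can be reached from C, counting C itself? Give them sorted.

A, C, D, E, I

Start at C.
Its neighbours: A.
Then their neighbours: D, E.
Then next layer: I.
Nothing further is reachable.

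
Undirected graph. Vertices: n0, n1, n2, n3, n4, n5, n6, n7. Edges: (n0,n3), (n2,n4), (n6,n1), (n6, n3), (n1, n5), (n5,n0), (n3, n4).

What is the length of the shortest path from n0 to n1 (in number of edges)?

2

Distance 0: n0.
Distance 1: n3, n5.
Distance 2: n1, n4, n6 — contains n1.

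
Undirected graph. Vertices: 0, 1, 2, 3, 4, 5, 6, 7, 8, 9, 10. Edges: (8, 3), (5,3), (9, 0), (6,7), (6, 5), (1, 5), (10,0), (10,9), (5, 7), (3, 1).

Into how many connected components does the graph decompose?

4

From 0: component {0, 9, 10}.
From 1: component {1, 3, 5, 6, 7, 8}.
From 2: component {2}.
From 4: component {4}.
That's 4 components.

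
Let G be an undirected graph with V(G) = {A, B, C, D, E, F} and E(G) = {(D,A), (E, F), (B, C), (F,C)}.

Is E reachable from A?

Explore from A.
Distance 1: reach D.
The search is exhausted without reaching E; it lies in a different component.

No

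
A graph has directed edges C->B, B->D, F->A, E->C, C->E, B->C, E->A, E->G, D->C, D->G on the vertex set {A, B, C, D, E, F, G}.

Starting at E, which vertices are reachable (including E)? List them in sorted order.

A, B, C, D, E, G

Start at E.
Its neighbours: A, C, G.
Then their neighbours: B.
Then next layer: D.
Nothing further is reachable.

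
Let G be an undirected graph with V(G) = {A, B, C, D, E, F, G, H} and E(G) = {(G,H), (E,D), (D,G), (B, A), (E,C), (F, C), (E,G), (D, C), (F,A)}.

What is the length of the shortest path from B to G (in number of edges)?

Distance 0: B.
Distance 1: A.
Distance 2: F.
Distance 3: C.
Distance 4: D, E.
Distance 5: G — contains G.

5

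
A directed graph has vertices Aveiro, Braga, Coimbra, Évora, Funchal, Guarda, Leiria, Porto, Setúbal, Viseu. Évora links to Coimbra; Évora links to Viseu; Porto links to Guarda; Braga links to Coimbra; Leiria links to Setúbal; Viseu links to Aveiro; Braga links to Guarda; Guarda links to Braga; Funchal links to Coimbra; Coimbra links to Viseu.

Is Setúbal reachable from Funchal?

No

Explore from Funchal.
Distance 1: reach Coimbra.
Distance 2: reach Viseu.
Distance 3: reach Aveiro.
The search from Funchal is exhausted; no directed path reaches Setúbal.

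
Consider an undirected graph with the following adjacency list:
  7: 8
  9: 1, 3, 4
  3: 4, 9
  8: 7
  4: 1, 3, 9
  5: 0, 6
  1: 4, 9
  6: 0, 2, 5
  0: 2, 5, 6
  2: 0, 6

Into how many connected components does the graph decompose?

From 0: component {0, 2, 5, 6}.
From 1: component {1, 3, 4, 9}.
From 7: component {7, 8}.
That's 3 components.

3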